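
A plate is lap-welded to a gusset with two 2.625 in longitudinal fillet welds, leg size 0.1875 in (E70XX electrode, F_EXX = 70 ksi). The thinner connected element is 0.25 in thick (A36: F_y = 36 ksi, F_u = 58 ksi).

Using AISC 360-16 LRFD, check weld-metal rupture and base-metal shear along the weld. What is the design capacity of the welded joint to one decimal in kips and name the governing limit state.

21.9 kips (weld metal governs)

Weld metal: throat = 0.707×0.1875 = 0.13256 in, L = 2×2.625 = 5.25 in. φR_n = 0.75 × 0.6 × 70 × 0.13256 × 5.25 = 21.9 kips.
Base metal shear (0.25 in plate): yield φR_n = 1.0×0.6×36×0.25×5.25 = 28.4 kips; rupture φR_n = 0.75×0.6×58×0.25×5.25 = 34.3 kips; take 28.4 kips (yield).
Governing: min(21.9, 28.4) = 21.9 kips → weld metal.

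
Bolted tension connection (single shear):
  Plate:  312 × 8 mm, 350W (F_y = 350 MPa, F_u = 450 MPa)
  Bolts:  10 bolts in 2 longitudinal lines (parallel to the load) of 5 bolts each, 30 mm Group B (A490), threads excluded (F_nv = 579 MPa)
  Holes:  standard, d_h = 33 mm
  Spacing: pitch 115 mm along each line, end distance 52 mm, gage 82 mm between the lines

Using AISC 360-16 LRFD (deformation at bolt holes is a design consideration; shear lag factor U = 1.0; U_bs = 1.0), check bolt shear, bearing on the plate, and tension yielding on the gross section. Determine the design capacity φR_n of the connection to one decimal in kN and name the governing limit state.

786.2 kN (gross-section yield governs)

Bolt shear: A_b = π(30)²/4 = 706.86 mm². φR_n = 0.75 × 579 × 706.86 × 10 × 1 = 3069.5 kN.
Bearing (8 mm plate, F_u = 450 MPa): end bolts L_c = 52 − 33/2 = 35.5, R_n = min(1.2×35.5×8×450, 2.4×30×8×450) = 153.36 kN/bolt; interior L_c = 115 − 33 = 82, R_n = 259.2 kN/bolt. φR_n = 0.75 × (2×153.36 + 8×259.2) = 1785.2 kN.
Tension yield (gross): A_g = 312×8 = 2496 mm². φR_n = 0.90 × 350 × 2496 = 786.2 kN.
Governing: min(3069.5, 1785.2, 786.2) = 786.2 kN → gross-section yield.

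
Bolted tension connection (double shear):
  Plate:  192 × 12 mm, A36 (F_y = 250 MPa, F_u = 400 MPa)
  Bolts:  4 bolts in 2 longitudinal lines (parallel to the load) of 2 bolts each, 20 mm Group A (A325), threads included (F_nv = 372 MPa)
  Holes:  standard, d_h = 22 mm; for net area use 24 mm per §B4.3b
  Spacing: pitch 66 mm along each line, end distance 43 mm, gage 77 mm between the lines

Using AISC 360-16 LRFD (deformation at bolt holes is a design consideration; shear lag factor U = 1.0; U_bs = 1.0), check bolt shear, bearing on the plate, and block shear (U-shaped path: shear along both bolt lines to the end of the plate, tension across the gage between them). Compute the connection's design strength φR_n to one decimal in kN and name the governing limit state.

485.1 kN (block shear governs)

Bolt shear: A_b = π(20)²/4 = 314.16 mm². φR_n = 0.75 × 372 × 314.16 × 4 × 2 = 701.2 kN.
Bearing (12 mm plate, F_u = 400 MPa): end bolts L_c = 43 − 22/2 = 32, R_n = min(1.2×32×12×400, 2.4×20×12×400) = 184.32 kN/bolt; interior L_c = 66 − 22 = 44, R_n = 230.4 kN/bolt. φR_n = 0.75 × (2×184.32 + 2×230.4) = 622.1 kN.
Block shear: shear path 2×[43+1×66] = 2×109 mm, A_gv = 2616, A_nv = 2×(109 − 1.5×24)×12 = 1752 mm²; tension across gage: (77 − 1×24)×12 = 636 mm². R_n = min(0.6×400×1752, 0.6×250×2616) + 1.0×400×636 = min(420.48, 392.4) + 254.4 = 646.8 kN. φR_n = 0.75 × 646.8 = 485.1 kN.
Governing: min(701.2, 622.1, 485.1) = 485.1 kN → block shear.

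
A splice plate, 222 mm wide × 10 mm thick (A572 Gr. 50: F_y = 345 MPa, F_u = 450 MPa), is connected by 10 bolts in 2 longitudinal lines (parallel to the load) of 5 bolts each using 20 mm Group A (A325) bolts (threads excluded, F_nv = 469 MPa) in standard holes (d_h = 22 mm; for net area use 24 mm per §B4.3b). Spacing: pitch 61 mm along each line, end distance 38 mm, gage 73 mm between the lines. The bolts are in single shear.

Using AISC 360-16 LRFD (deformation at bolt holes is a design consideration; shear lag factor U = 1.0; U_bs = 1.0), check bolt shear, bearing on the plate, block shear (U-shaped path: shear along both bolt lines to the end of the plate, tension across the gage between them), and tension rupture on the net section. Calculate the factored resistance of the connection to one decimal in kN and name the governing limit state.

Bolt shear: A_b = π(20)²/4 = 314.16 mm². φR_n = 0.75 × 469 × 314.16 × 10 × 1 = 1105.1 kN.
Bearing (10 mm plate, F_u = 450 MPa): end bolts L_c = 38 − 22/2 = 27, R_n = min(1.2×27×10×450, 2.4×20×10×450) = 145.8 kN/bolt; interior L_c = 61 − 22 = 39, R_n = 210.6 kN/bolt. φR_n = 0.75 × (2×145.8 + 8×210.6) = 1482.3 kN.
Block shear: shear path 2×[38+4×61] = 2×282 mm, A_gv = 5640, A_nv = 2×(282 − 4.5×24)×10 = 3480 mm²; tension across gage: (73 − 1×24)×10 = 490 mm². R_n = min(0.6×450×3480, 0.6×345×5640) + 1.0×450×490 = min(939.6, 1167.5) + 220.5 = 1160.1 kN. φR_n = 0.75 × 1160.1 = 870.1 kN.
Tension rupture (net): A_n = (222 − 2×24)×10 = 1740 mm² (U = 1.0, A_e = A_n). φR_n = 0.75 × 450 × 1740 = 587.3 kN.
Governing: min(1105.1, 1482.3, 870.1, 587.3) = 587.3 kN → net-section rupture.

587.3 kN (net-section rupture governs)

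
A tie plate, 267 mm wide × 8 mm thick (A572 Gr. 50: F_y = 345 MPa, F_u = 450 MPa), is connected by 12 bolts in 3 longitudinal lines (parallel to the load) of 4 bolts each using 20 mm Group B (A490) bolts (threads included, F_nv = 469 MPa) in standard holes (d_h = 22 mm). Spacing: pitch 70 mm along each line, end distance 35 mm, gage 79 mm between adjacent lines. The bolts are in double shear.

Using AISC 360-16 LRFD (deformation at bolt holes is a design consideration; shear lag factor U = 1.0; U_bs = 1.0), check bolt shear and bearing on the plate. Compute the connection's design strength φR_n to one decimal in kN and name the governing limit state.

1399.7 kN (bearing governs)

Bolt shear: A_b = π(20)²/4 = 314.16 mm². φR_n = 0.75 × 469 × 314.16 × 12 × 2 = 2652.1 kN.
Bearing (8 mm plate, F_u = 450 MPa): end bolts L_c = 35 − 22/2 = 24, R_n = min(1.2×24×8×450, 2.4×20×8×450) = 103.68 kN/bolt; interior L_c = 70 − 22 = 48, R_n = 172.8 kN/bolt. φR_n = 0.75 × (3×103.68 + 9×172.8) = 1399.7 kN.
Governing: min(2652.1, 1399.7) = 1399.7 kN → bearing.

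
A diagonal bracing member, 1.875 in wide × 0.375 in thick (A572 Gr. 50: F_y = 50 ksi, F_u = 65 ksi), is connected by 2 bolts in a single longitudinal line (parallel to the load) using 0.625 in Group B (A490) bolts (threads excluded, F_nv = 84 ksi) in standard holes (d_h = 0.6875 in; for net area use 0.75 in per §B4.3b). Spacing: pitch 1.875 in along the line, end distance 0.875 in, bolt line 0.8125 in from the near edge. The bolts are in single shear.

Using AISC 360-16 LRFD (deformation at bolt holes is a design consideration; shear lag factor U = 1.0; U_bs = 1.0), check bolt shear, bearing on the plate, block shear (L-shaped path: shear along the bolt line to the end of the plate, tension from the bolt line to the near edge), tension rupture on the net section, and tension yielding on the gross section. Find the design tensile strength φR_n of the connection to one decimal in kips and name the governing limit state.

20.6 kips (net-section rupture governs)

Bolt shear: A_b = π(0.625)²/4 = 0.3068 in². φR_n = 0.75 × 84 × 0.3068 × 2 × 1 = 38.7 kips.
Bearing (0.375 in plate, F_u = 65 ksi): end bolts L_c = 0.875 − 0.6875/2 = 0.53125, R_n = min(1.2×0.53125×0.375×65, 2.4×0.625×0.375×65) = 15.539 kips/bolt; interior L_c = 1.875 − 0.6875 = 1.1875, R_n = 34.734 kips/bolt. φR_n = 0.75 × (1×15.539 + 1×34.734) = 37.7 kips.
Block shear: shear path 1×[0.875+1×1.875] = 1×2.75 in, A_gv = 1.0313, A_nv = 1×(2.75 − 1.5×0.75)×0.375 = 0.60938 in²; tension to near edge: (0.8125 − 0.5×0.75)×0.375 = 0.16406 in². R_n = min(0.6×65×0.60938, 0.6×50×1.0313) + 1.0×65×0.16406 = min(23.766, 30.939) + 10.664 = 34.43 kips. φR_n = 0.75 × 34.43 = 25.8 kips.
Tension rupture (net): A_n = (1.875 − 1×0.75)×0.375 = 0.42188 in² (U = 1.0, A_e = A_n). φR_n = 0.75 × 65 × 0.42188 = 20.6 kips.
Tension yield (gross): A_g = 1.875×0.375 = 0.70313 in². φR_n = 0.90 × 50 × 0.70313 = 31.6 kips.
Governing: min(38.7, 37.7, 25.8, 20.6, 31.6) = 20.6 kips → net-section rupture.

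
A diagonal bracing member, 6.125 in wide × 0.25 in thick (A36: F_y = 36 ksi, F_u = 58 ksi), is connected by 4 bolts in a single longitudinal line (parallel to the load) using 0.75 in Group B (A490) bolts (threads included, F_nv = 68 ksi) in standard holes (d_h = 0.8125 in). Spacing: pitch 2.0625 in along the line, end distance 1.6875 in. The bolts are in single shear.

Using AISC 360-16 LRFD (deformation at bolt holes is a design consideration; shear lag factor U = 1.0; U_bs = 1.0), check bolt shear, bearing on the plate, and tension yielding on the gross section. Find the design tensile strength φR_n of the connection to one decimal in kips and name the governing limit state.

Bolt shear: A_b = π(0.75)²/4 = 0.44179 in². φR_n = 0.75 × 68 × 0.44179 × 4 × 1 = 90.1 kips.
Bearing (0.25 in plate, F_u = 58 ksi): end bolts L_c = 1.6875 − 0.8125/2 = 1.28125, R_n = min(1.2×1.28125×0.25×58, 2.4×0.75×0.25×58) = 22.294 kips/bolt; interior L_c = 2.0625 − 0.8125 = 1.25, R_n = 21.75 kips/bolt. φR_n = 0.75 × (1×22.294 + 3×21.75) = 65.7 kips.
Tension yield (gross): A_g = 6.125×0.25 = 1.5313 in². φR_n = 0.90 × 36 × 1.5313 = 49.6 kips.
Governing: min(90.1, 65.7, 49.6) = 49.6 kips → gross-section yield.

49.6 kips (gross-section yield governs)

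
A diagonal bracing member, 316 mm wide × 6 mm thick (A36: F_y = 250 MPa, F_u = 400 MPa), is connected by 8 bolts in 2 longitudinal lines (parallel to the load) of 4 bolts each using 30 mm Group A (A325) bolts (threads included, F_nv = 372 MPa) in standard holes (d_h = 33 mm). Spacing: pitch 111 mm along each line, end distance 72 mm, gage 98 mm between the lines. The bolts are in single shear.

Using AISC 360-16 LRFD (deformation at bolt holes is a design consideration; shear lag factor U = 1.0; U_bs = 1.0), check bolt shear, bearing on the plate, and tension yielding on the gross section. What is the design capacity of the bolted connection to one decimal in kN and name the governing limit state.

Bolt shear: A_b = π(30)²/4 = 706.86 mm². φR_n = 0.75 × 372 × 706.86 × 8 × 1 = 1577.7 kN.
Bearing (6 mm plate, F_u = 400 MPa): end bolts L_c = 72 − 33/2 = 55.5, R_n = min(1.2×55.5×6×400, 2.4×30×6×400) = 159.84 kN/bolt; interior L_c = 111 − 33 = 78, R_n = 172.8 kN/bolt. φR_n = 0.75 × (2×159.84 + 6×172.8) = 1017.4 kN.
Tension yield (gross): A_g = 316×6 = 1896 mm². φR_n = 0.90 × 250 × 1896 = 426.6 kN.
Governing: min(1577.7, 1017.4, 426.6) = 426.6 kN → gross-section yield.

426.6 kN (gross-section yield governs)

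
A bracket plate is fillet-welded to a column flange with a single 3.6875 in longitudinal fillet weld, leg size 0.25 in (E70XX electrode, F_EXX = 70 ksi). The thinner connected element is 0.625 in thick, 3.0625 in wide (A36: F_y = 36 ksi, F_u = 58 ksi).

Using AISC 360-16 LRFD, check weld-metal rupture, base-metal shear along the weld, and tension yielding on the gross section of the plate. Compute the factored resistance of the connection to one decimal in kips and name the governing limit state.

Weld metal: throat = 0.707×0.25 = 0.17675 in, L = 3.6875 in. φR_n = 0.75 × 0.6 × 70 × 0.17675 × 3.6875 = 20.5 kips.
Base metal shear (0.625 in plate): yield φR_n = 1.0×0.6×36×0.625×3.6875 = 49.8 kips; rupture φR_n = 0.75×0.6×58×0.625×3.6875 = 60.2 kips; take 49.8 kips (yield).
Tension yield (gross): A_g = 3.0625×0.625 = 1.9141 in². φR_n = 0.90 × 36 × 1.9141 = 62.0 kips.
Governing: min(20.5, 49.8, 62.0) = 20.5 kips → weld metal.

20.5 kips (weld metal governs)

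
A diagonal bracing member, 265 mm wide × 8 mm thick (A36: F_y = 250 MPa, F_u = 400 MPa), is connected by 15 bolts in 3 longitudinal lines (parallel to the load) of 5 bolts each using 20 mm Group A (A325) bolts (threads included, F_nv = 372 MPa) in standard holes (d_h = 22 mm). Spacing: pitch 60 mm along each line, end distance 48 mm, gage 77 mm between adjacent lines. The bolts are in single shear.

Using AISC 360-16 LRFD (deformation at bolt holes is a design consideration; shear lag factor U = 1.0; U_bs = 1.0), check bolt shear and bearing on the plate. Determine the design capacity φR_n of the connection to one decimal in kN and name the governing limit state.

1314.8 kN (bolt shear governs)

Bolt shear: A_b = π(20)²/4 = 314.16 mm². φR_n = 0.75 × 372 × 314.16 × 15 × 1 = 1314.8 kN.
Bearing (8 mm plate, F_u = 400 MPa): end bolts L_c = 48 − 22/2 = 37, R_n = min(1.2×37×8×400, 2.4×20×8×400) = 142.08 kN/bolt; interior L_c = 60 − 22 = 38, R_n = 145.92 kN/bolt. φR_n = 0.75 × (3×142.08 + 12×145.92) = 1633.0 kN.
Governing: min(1314.8, 1633.0) = 1314.8 kN → bolt shear.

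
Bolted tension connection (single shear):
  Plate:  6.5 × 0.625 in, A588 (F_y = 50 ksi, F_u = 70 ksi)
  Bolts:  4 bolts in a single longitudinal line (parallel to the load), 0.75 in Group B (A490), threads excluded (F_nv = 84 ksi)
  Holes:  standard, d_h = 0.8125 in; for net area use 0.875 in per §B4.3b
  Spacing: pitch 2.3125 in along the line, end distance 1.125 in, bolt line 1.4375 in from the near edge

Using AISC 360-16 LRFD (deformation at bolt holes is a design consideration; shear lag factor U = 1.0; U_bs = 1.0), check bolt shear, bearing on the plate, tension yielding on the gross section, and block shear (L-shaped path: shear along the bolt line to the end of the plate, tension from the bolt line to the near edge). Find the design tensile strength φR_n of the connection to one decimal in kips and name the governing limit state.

Bolt shear: A_b = π(0.75)²/4 = 0.44179 in². φR_n = 0.75 × 84 × 0.44179 × 4 × 1 = 111.3 kips.
Bearing (0.625 in plate, F_u = 70 ksi): end bolts L_c = 1.125 − 0.8125/2 = 0.71875, R_n = min(1.2×0.71875×0.625×70, 2.4×0.75×0.625×70) = 37.734 kips/bolt; interior L_c = 2.3125 − 0.8125 = 1.5, R_n = 78.75 kips/bolt. φR_n = 0.75 × (1×37.734 + 3×78.75) = 205.5 kips.
Tension yield (gross): A_g = 6.5×0.625 = 4.0625 in². φR_n = 0.90 × 50 × 4.0625 = 182.8 kips.
Block shear: shear path 1×[1.125+3×2.3125] = 1×8.0625 in, A_gv = 5.0391, A_nv = 1×(8.0625 − 3.5×0.875)×0.625 = 3.125 in²; tension to near edge: (1.4375 − 0.5×0.875)×0.625 = 0.625 in². R_n = min(0.6×70×3.125, 0.6×50×5.0391) + 1.0×70×0.625 = min(131.25, 151.17) + 43.75 = 175 kips. φR_n = 0.75 × 175 = 131.3 kips.
Governing: min(111.3, 205.5, 182.8, 131.3) = 111.3 kips → bolt shear.

111.3 kips (bolt shear governs)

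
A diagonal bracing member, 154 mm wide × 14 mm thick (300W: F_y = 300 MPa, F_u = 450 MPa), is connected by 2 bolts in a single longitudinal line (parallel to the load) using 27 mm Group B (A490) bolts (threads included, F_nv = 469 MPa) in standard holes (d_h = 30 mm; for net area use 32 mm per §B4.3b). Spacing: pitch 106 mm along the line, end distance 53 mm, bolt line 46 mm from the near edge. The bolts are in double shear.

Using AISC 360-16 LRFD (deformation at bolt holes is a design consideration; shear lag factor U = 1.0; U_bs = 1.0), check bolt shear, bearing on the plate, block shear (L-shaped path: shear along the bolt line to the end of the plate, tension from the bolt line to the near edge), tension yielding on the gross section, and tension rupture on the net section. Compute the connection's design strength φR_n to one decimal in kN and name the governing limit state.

Bolt shear: A_b = π(27)²/4 = 572.56 mm². φR_n = 0.75 × 469 × 572.56 × 2 × 2 = 805.6 kN.
Bearing (14 mm plate, F_u = 450 MPa): end bolts L_c = 53 − 30/2 = 38, R_n = min(1.2×38×14×450, 2.4×27×14×450) = 287.28 kN/bolt; interior L_c = 106 − 30 = 76, R_n = 408.24 kN/bolt. φR_n = 0.75 × (1×287.28 + 1×408.24) = 521.6 kN.
Block shear: shear path 1×[53+1×106] = 1×159 mm, A_gv = 2226, A_nv = 1×(159 − 1.5×32)×14 = 1554 mm²; tension to near edge: (46 − 0.5×32)×14 = 420 mm². R_n = min(0.6×450×1554, 0.6×300×2226) + 1.0×450×420 = min(419.58, 400.68) + 189 = 589.68 kN. φR_n = 0.75 × 589.68 = 442.3 kN.
Tension yield (gross): A_g = 154×14 = 2156 mm². φR_n = 0.90 × 300 × 2156 = 582.1 kN.
Tension rupture (net): A_n = (154 − 1×32)×14 = 1708 mm² (U = 1.0, A_e = A_n). φR_n = 0.75 × 450 × 1708 = 576.5 kN.
Governing: min(805.6, 521.6, 442.3, 582.1, 576.5) = 442.3 kN → block shear.

442.3 kN (block shear governs)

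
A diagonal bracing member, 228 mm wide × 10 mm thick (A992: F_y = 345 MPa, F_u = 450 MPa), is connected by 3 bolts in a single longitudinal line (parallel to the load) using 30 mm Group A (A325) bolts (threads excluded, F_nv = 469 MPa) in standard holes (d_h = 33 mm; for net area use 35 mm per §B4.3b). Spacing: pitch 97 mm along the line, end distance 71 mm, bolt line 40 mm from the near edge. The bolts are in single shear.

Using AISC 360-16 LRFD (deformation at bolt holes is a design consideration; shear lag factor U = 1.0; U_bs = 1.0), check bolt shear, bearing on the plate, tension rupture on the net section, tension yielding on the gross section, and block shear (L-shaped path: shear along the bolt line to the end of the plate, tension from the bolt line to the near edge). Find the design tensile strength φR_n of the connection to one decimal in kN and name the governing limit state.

Bolt shear: A_b = π(30)²/4 = 706.86 mm². φR_n = 0.75 × 469 × 706.86 × 3 × 1 = 745.9 kN.
Bearing (10 mm plate, F_u = 450 MPa): end bolts L_c = 71 − 33/2 = 54.5, R_n = min(1.2×54.5×10×450, 2.4×30×10×450) = 294.3 kN/bolt; interior L_c = 97 − 33 = 64, R_n = 324 kN/bolt. φR_n = 0.75 × (1×294.3 + 2×324) = 706.7 kN.
Tension rupture (net): A_n = (228 − 1×35)×10 = 1930 mm² (U = 1.0, A_e = A_n). φR_n = 0.75 × 450 × 1930 = 651.4 kN.
Tension yield (gross): A_g = 228×10 = 2280 mm². φR_n = 0.90 × 345 × 2280 = 707.9 kN.
Block shear: shear path 1×[71+2×97] = 1×265 mm, A_gv = 2650, A_nv = 1×(265 − 2.5×35)×10 = 1775 mm²; tension to near edge: (40 − 0.5×35)×10 = 225 mm². R_n = min(0.6×450×1775, 0.6×345×2650) + 1.0×450×225 = min(479.25, 548.55) + 101.25 = 580.5 kN. φR_n = 0.75 × 580.5 = 435.4 kN.
Governing: min(745.9, 706.7, 651.4, 707.9, 435.4) = 435.4 kN → block shear.

435.4 kN (block shear governs)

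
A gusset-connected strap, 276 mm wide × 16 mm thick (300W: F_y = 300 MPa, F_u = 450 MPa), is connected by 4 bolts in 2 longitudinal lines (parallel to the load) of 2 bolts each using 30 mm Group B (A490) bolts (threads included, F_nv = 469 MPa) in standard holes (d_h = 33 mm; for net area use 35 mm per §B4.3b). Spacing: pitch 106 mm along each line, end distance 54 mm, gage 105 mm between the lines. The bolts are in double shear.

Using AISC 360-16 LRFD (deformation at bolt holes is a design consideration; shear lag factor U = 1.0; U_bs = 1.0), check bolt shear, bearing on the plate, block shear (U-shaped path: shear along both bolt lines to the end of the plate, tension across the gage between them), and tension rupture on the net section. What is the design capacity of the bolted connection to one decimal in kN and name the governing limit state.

Bolt shear: A_b = π(30)²/4 = 706.86 mm². φR_n = 0.75 × 469 × 706.86 × 4 × 2 = 1989.1 kN.
Bearing (16 mm plate, F_u = 450 MPa): end bolts L_c = 54 − 33/2 = 37.5, R_n = min(1.2×37.5×16×450, 2.4×30×16×450) = 324 kN/bolt; interior L_c = 106 − 33 = 73, R_n = 518.4 kN/bolt. φR_n = 0.75 × (2×324 + 2×518.4) = 1263.6 kN.
Block shear: shear path 2×[54+1×106] = 2×160 mm, A_gv = 5120, A_nv = 2×(160 − 1.5×35)×16 = 3440 mm²; tension across gage: (105 − 1×35)×16 = 1120 mm². R_n = min(0.6×450×3440, 0.6×300×5120) + 1.0×450×1120 = min(928.8, 921.6) + 504 = 1425.6 kN. φR_n = 0.75 × 1425.6 = 1069.2 kN.
Tension rupture (net): A_n = (276 − 2×35)×16 = 3296 mm² (U = 1.0, A_e = A_n). φR_n = 0.75 × 450 × 3296 = 1112.4 kN.
Governing: min(1989.1, 1263.6, 1069.2, 1112.4) = 1069.2 kN → block shear.

1069.2 kN (block shear governs)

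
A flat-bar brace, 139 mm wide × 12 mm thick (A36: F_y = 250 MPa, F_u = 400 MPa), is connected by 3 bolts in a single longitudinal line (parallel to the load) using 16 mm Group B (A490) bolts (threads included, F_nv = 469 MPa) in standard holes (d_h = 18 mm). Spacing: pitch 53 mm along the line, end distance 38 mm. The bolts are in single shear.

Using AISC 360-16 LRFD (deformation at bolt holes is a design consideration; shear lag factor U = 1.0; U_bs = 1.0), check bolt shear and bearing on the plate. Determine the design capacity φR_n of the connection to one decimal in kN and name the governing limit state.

Bolt shear: A_b = π(16)²/4 = 201.06 mm². φR_n = 0.75 × 469 × 201.06 × 3 × 1 = 212.2 kN.
Bearing (12 mm plate, F_u = 400 MPa): end bolts L_c = 38 − 18/2 = 29, R_n = min(1.2×29×12×400, 2.4×16×12×400) = 167.04 kN/bolt; interior L_c = 53 − 18 = 35, R_n = 184.32 kN/bolt. φR_n = 0.75 × (1×167.04 + 2×184.32) = 401.8 kN.
Governing: min(212.2, 401.8) = 212.2 kN → bolt shear.

212.2 kN (bolt shear governs)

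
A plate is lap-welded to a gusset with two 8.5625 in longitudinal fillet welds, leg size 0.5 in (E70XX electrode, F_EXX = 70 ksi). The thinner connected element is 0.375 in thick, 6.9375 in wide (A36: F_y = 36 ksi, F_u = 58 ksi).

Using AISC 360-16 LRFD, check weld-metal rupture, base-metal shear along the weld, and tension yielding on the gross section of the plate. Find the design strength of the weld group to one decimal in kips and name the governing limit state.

84.3 kips (gross-section yield governs)

Weld metal: throat = 0.707×0.5 = 0.3535 in, L = 2×8.5625 = 17.125 in. φR_n = 0.75 × 0.6 × 70 × 0.3535 × 17.125 = 190.7 kips.
Base metal shear (0.375 in plate): yield φR_n = 1.0×0.6×36×0.375×17.125 = 138.7 kips; rupture φR_n = 0.75×0.6×58×0.375×17.125 = 167.6 kips; take 138.7 kips (yield).
Tension yield (gross): A_g = 6.9375×0.375 = 2.6016 in². φR_n = 0.90 × 36 × 2.6016 = 84.3 kips.
Governing: min(190.7, 138.7, 84.3) = 84.3 kips → gross-section yield.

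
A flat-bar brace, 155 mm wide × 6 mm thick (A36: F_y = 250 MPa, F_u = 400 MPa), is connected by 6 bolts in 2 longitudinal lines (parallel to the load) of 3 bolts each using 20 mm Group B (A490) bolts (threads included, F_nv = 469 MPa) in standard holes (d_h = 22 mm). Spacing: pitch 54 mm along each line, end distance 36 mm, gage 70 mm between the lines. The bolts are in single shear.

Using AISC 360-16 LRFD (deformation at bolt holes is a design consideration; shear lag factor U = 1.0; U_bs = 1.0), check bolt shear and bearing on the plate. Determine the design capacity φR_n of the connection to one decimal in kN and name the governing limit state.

384.5 kN (bearing governs)

Bolt shear: A_b = π(20)²/4 = 314.16 mm². φR_n = 0.75 × 469 × 314.16 × 6 × 1 = 663.0 kN.
Bearing (6 mm plate, F_u = 400 MPa): end bolts L_c = 36 − 22/2 = 25, R_n = min(1.2×25×6×400, 2.4×20×6×400) = 72 kN/bolt; interior L_c = 54 − 22 = 32, R_n = 92.16 kN/bolt. φR_n = 0.75 × (2×72 + 4×92.16) = 384.5 kN.
Governing: min(663.0, 384.5) = 384.5 kN → bearing.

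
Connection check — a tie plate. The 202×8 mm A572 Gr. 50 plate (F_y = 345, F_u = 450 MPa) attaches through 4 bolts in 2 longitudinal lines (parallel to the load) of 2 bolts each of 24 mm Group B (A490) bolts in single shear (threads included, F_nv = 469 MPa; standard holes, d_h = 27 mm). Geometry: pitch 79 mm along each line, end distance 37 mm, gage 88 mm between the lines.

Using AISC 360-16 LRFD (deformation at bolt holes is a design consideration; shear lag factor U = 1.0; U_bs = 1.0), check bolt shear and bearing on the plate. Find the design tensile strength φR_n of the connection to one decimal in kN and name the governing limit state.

Bolt shear: A_b = π(24)²/4 = 452.39 mm². φR_n = 0.75 × 469 × 452.39 × 4 × 1 = 636.5 kN.
Bearing (8 mm plate, F_u = 450 MPa): end bolts L_c = 37 − 27/2 = 23.5, R_n = min(1.2×23.5×8×450, 2.4×24×8×450) = 101.52 kN/bolt; interior L_c = 79 − 27 = 52, R_n = 207.36 kN/bolt. φR_n = 0.75 × (2×101.52 + 2×207.36) = 463.3 kN.
Governing: min(636.5, 463.3) = 463.3 kN → bearing.

463.3 kN (bearing governs)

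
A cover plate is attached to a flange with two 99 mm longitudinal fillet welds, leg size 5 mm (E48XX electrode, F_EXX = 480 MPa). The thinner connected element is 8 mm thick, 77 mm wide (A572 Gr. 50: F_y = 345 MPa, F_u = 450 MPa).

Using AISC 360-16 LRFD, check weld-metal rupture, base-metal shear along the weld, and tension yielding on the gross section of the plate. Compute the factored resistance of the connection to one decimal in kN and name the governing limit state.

151.2 kN (weld metal governs)

Weld metal: throat = 0.707×5 = 3.535 mm, L = 2×99 = 198 mm. φR_n = 0.75 × 0.6 × 480 × 3.535 × 198 = 151.2 kN.
Base metal shear (8 mm plate): yield φR_n = 1.0×0.6×345×8×198 = 327.9 kN; rupture φR_n = 0.75×0.6×450×8×198 = 320.8 kN; take 320.8 kN (rupture).
Tension yield (gross): A_g = 77×8 = 616 mm². φR_n = 0.90 × 345 × 616 = 191.3 kN.
Governing: min(151.2, 320.8, 191.3) = 151.2 kN → weld metal.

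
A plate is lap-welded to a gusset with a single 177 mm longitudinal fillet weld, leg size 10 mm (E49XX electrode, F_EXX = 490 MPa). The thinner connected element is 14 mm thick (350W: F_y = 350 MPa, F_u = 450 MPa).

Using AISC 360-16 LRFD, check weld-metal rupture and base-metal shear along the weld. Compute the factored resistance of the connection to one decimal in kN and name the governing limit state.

Weld metal: throat = 0.707×10 = 7.07 mm, L = 177 mm. φR_n = 0.75 × 0.6 × 490 × 7.07 × 177 = 275.9 kN.
Base metal shear (14 mm plate): yield φR_n = 1.0×0.6×350×14×177 = 520.4 kN; rupture φR_n = 0.75×0.6×450×14×177 = 501.8 kN; take 501.8 kN (rupture).
Governing: min(275.9, 501.8) = 275.9 kN → weld metal.

275.9 kN (weld metal governs)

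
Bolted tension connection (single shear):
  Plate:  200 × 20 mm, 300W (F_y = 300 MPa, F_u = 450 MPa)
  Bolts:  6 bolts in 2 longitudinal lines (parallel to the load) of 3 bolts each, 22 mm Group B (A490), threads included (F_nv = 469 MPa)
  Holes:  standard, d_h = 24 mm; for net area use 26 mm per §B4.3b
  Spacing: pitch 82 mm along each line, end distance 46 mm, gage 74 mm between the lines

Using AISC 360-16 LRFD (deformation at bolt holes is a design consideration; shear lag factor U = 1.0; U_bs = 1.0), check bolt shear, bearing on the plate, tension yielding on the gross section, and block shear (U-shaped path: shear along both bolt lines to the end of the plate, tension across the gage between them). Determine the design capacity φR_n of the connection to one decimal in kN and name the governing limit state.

Bolt shear: A_b = π(22)²/4 = 380.13 mm². φR_n = 0.75 × 469 × 380.13 × 6 × 1 = 802.3 kN.
Bearing (20 mm plate, F_u = 450 MPa): end bolts L_c = 46 − 24/2 = 34, R_n = min(1.2×34×20×450, 2.4×22×20×450) = 367.2 kN/bolt; interior L_c = 82 − 24 = 58, R_n = 475.2 kN/bolt. φR_n = 0.75 × (2×367.2 + 4×475.2) = 1976.4 kN.
Tension yield (gross): A_g = 200×20 = 4000 mm². φR_n = 0.90 × 300 × 4000 = 1080.0 kN.
Block shear: shear path 2×[46+2×82] = 2×210 mm, A_gv = 8400, A_nv = 2×(210 − 2.5×26)×20 = 5800 mm²; tension across gage: (74 − 1×26)×20 = 960 mm². R_n = min(0.6×450×5800, 0.6×300×8400) + 1.0×450×960 = min(1566, 1512) + 432 = 1944 kN. φR_n = 0.75 × 1944 = 1458.0 kN.
Governing: min(802.3, 1976.4, 1080.0, 1458.0) = 802.3 kN → bolt shear.

802.3 kN (bolt shear governs)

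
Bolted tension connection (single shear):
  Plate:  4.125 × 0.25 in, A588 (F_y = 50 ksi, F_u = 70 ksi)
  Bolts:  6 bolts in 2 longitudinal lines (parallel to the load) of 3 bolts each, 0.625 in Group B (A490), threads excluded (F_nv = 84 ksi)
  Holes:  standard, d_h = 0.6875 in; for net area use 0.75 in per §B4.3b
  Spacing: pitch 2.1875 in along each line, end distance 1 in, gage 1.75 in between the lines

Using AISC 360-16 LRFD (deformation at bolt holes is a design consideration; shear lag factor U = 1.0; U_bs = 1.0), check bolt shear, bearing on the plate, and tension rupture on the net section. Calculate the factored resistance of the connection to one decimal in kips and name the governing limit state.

34.5 kips (net-section rupture governs)

Bolt shear: A_b = π(0.625)²/4 = 0.3068 in². φR_n = 0.75 × 84 × 0.3068 × 6 × 1 = 116.0 kips.
Bearing (0.25 in plate, F_u = 70 ksi): end bolts L_c = 1 − 0.6875/2 = 0.65625, R_n = min(1.2×0.65625×0.25×70, 2.4×0.625×0.25×70) = 13.781 kips/bolt; interior L_c = 2.1875 − 0.6875 = 1.5, R_n = 26.25 kips/bolt. φR_n = 0.75 × (2×13.781 + 4×26.25) = 99.4 kips.
Tension rupture (net): A_n = (4.125 − 2×0.75)×0.25 = 0.65625 in² (U = 1.0, A_e = A_n). φR_n = 0.75 × 70 × 0.65625 = 34.5 kips.
Governing: min(116.0, 99.4, 34.5) = 34.5 kips → net-section rupture.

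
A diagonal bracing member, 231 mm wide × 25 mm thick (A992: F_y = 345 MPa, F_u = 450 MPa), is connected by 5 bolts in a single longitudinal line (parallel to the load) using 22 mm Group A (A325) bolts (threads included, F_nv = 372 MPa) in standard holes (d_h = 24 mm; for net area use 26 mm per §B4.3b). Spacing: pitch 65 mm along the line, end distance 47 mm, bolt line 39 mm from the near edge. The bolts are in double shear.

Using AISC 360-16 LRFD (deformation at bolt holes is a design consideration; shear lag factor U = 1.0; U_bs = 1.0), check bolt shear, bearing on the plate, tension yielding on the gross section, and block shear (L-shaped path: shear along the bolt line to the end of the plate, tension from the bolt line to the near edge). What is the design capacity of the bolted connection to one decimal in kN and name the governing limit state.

1060.6 kN (bolt shear governs)

Bolt shear: A_b = π(22)²/4 = 380.13 mm². φR_n = 0.75 × 372 × 380.13 × 5 × 2 = 1060.6 kN.
Bearing (25 mm plate, F_u = 450 MPa): end bolts L_c = 47 − 24/2 = 35, R_n = min(1.2×35×25×450, 2.4×22×25×450) = 472.5 kN/bolt; interior L_c = 65 − 24 = 41, R_n = 553.5 kN/bolt. φR_n = 0.75 × (1×472.5 + 4×553.5) = 2014.9 kN.
Tension yield (gross): A_g = 231×25 = 5775 mm². φR_n = 0.90 × 345 × 5775 = 1793.1 kN.
Block shear: shear path 1×[47+4×65] = 1×307 mm, A_gv = 7675, A_nv = 1×(307 − 4.5×26)×25 = 4750 mm²; tension to near edge: (39 − 0.5×26)×25 = 650 mm². R_n = min(0.6×450×4750, 0.6×345×7675) + 1.0×450×650 = min(1282.5, 1588.7) + 292.5 = 1575 kN. φR_n = 0.75 × 1575 = 1181.3 kN.
Governing: min(1060.6, 2014.9, 1793.1, 1181.3) = 1060.6 kN → bolt shear.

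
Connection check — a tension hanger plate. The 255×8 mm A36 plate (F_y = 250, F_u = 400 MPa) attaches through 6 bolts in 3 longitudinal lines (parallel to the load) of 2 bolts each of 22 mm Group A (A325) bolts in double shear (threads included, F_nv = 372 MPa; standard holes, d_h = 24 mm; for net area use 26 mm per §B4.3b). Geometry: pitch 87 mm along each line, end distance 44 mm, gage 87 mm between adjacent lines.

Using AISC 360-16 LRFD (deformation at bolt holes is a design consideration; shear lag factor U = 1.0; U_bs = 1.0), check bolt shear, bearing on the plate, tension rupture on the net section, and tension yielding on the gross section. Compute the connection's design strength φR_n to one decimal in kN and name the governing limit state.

Bolt shear: A_b = π(22)²/4 = 380.13 mm². φR_n = 0.75 × 372 × 380.13 × 6 × 2 = 1272.7 kN.
Bearing (8 mm plate, F_u = 400 MPa): end bolts L_c = 44 − 24/2 = 32, R_n = min(1.2×32×8×400, 2.4×22×8×400) = 122.88 kN/bolt; interior L_c = 87 − 24 = 63, R_n = 168.96 kN/bolt. φR_n = 0.75 × (3×122.88 + 3×168.96) = 656.6 kN.
Tension rupture (net): A_n = (255 − 3×26)×8 = 1416 mm² (U = 1.0, A_e = A_n). φR_n = 0.75 × 400 × 1416 = 424.8 kN.
Tension yield (gross): A_g = 255×8 = 2040 mm². φR_n = 0.90 × 250 × 2040 = 459.0 kN.
Governing: min(1272.7, 656.6, 424.8, 459.0) = 424.8 kN → net-section rupture.

424.8 kN (net-section rupture governs)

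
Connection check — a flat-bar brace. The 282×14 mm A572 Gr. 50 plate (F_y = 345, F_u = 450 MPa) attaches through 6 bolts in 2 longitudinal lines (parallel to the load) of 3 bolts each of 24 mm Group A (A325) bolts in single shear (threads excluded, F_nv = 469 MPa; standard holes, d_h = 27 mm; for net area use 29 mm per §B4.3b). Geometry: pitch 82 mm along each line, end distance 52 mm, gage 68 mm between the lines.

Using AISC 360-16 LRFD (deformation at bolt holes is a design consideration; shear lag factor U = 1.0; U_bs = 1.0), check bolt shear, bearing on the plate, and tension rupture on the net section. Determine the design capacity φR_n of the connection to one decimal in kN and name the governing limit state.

Bolt shear: A_b = π(24)²/4 = 452.39 mm². φR_n = 0.75 × 469 × 452.39 × 6 × 1 = 954.8 kN.
Bearing (14 mm plate, F_u = 450 MPa): end bolts L_c = 52 − 27/2 = 38.5, R_n = min(1.2×38.5×14×450, 2.4×24×14×450) = 291.06 kN/bolt; interior L_c = 82 − 27 = 55, R_n = 362.88 kN/bolt. φR_n = 0.75 × (2×291.06 + 4×362.88) = 1525.2 kN.
Tension rupture (net): A_n = (282 − 2×29)×14 = 3136 mm² (U = 1.0, A_e = A_n). φR_n = 0.75 × 450 × 3136 = 1058.4 kN.
Governing: min(954.8, 1525.2, 1058.4) = 954.8 kN → bolt shear.

954.8 kN (bolt shear governs)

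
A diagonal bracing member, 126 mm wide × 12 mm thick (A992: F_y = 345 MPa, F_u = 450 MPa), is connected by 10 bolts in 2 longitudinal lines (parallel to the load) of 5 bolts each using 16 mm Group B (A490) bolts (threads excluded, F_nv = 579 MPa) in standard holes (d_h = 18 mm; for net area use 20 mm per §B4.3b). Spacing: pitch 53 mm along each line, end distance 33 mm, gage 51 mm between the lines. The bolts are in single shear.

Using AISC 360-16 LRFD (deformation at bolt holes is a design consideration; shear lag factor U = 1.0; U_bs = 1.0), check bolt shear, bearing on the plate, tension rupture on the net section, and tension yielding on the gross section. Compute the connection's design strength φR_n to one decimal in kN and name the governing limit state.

Bolt shear: A_b = π(16)²/4 = 201.06 mm². φR_n = 0.75 × 579 × 201.06 × 10 × 1 = 873.1 kN.
Bearing (12 mm plate, F_u = 450 MPa): end bolts L_c = 33 − 18/2 = 24, R_n = min(1.2×24×12×450, 2.4×16×12×450) = 155.52 kN/bolt; interior L_c = 53 − 18 = 35, R_n = 207.36 kN/bolt. φR_n = 0.75 × (2×155.52 + 8×207.36) = 1477.4 kN.
Tension rupture (net): A_n = (126 − 2×20)×12 = 1032 mm² (U = 1.0, A_e = A_n). φR_n = 0.75 × 450 × 1032 = 348.3 kN.
Tension yield (gross): A_g = 126×12 = 1512 mm². φR_n = 0.90 × 345 × 1512 = 469.5 kN.
Governing: min(873.1, 1477.4, 348.3, 469.5) = 348.3 kN → net-section rupture.

348.3 kN (net-section rupture governs)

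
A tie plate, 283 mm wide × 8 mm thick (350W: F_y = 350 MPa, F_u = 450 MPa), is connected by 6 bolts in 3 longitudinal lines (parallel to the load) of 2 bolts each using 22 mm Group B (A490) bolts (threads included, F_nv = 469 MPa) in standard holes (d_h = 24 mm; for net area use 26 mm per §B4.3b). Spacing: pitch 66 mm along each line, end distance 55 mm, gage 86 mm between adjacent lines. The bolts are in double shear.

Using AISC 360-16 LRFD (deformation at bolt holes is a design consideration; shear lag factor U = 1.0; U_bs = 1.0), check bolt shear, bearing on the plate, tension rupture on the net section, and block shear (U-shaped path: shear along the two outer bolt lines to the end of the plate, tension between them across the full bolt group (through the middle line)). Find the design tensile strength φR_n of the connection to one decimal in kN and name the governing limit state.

Bolt shear: A_b = π(22)²/4 = 380.13 mm². φR_n = 0.75 × 469 × 380.13 × 6 × 2 = 1604.5 kN.
Bearing (8 mm plate, F_u = 450 MPa): end bolts L_c = 55 − 24/2 = 43, R_n = min(1.2×43×8×450, 2.4×22×8×450) = 185.76 kN/bolt; interior L_c = 66 − 24 = 42, R_n = 181.44 kN/bolt. φR_n = 0.75 × (3×185.76 + 3×181.44) = 826.2 kN.
Tension rupture (net): A_n = (283 − 3×26)×8 = 1640 mm² (U = 1.0, A_e = A_n). φR_n = 0.75 × 450 × 1640 = 553.5 kN.
Block shear: shear path 2×[55+1×66] = 2×121 mm, A_gv = 1936, A_nv = 2×(121 − 1.5×26)×8 = 1312 mm²; tension across gage: (172 − 2×26)×8 = 960 mm². R_n = min(0.6×450×1312, 0.6×350×1936) + 1.0×450×960 = min(354.24, 406.56) + 432 = 786.24 kN. φR_n = 0.75 × 786.24 = 589.7 kN.
Governing: min(1604.5, 826.2, 553.5, 589.7) = 553.5 kN → net-section rupture.

553.5 kN (net-section rupture governs)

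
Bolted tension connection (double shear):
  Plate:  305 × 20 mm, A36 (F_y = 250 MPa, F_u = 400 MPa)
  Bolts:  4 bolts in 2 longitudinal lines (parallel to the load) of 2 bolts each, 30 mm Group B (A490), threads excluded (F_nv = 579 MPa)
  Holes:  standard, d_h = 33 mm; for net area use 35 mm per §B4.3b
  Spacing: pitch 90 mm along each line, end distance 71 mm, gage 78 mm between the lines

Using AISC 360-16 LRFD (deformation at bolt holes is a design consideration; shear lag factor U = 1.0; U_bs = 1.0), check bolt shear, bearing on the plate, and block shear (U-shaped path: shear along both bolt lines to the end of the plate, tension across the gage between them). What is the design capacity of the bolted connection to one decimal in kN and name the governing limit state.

982.5 kN (block shear governs)

Bolt shear: A_b = π(30)²/4 = 706.86 mm². φR_n = 0.75 × 579 × 706.86 × 4 × 2 = 2455.6 kN.
Bearing (20 mm plate, F_u = 400 MPa): end bolts L_c = 71 − 33/2 = 54.5, R_n = min(1.2×54.5×20×400, 2.4×30×20×400) = 523.2 kN/bolt; interior L_c = 90 − 33 = 57, R_n = 547.2 kN/bolt. φR_n = 0.75 × (2×523.2 + 2×547.2) = 1605.6 kN.
Block shear: shear path 2×[71+1×90] = 2×161 mm, A_gv = 6440, A_nv = 2×(161 − 1.5×35)×20 = 4340 mm²; tension across gage: (78 − 1×35)×20 = 860 mm². R_n = min(0.6×400×4340, 0.6×250×6440) + 1.0×400×860 = min(1041.6, 966) + 344 = 1310 kN. φR_n = 0.75 × 1310 = 982.5 kN.
Governing: min(2455.6, 1605.6, 982.5) = 982.5 kN → block shear.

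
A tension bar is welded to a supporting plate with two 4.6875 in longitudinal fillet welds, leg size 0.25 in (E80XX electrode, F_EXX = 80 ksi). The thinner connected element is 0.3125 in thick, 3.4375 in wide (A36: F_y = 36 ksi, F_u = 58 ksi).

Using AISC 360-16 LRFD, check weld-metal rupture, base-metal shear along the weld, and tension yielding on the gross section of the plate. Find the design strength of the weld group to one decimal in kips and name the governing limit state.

34.8 kips (gross-section yield governs)

Weld metal: throat = 0.707×0.25 = 0.17675 in, L = 2×4.6875 = 9.375 in. φR_n = 0.75 × 0.6 × 80 × 0.17675 × 9.375 = 59.7 kips.
Base metal shear (0.3125 in plate): yield φR_n = 1.0×0.6×36×0.3125×9.375 = 63.3 kips; rupture φR_n = 0.75×0.6×58×0.3125×9.375 = 76.5 kips; take 63.3 kips (yield).
Tension yield (gross): A_g = 3.4375×0.3125 = 1.0742 in². φR_n = 0.90 × 36 × 1.0742 = 34.8 kips.
Governing: min(59.7, 63.3, 34.8) = 34.8 kips → gross-section yield.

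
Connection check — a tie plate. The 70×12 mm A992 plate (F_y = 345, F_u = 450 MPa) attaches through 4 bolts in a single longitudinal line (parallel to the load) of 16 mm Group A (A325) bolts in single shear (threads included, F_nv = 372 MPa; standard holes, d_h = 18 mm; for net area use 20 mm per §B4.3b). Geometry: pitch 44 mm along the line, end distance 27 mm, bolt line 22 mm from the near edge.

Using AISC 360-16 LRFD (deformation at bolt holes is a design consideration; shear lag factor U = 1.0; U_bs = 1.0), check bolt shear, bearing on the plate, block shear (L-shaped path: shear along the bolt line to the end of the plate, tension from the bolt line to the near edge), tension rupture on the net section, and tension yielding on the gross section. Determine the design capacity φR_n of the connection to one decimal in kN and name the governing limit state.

Bolt shear: A_b = π(16)²/4 = 201.06 mm². φR_n = 0.75 × 372 × 201.06 × 4 × 1 = 224.4 kN.
Bearing (12 mm plate, F_u = 450 MPa): end bolts L_c = 27 − 18/2 = 18, R_n = min(1.2×18×12×450, 2.4×16×12×450) = 116.64 kN/bolt; interior L_c = 44 − 18 = 26, R_n = 168.48 kN/bolt. φR_n = 0.75 × (1×116.64 + 3×168.48) = 466.6 kN.
Block shear: shear path 1×[27+3×44] = 1×159 mm, A_gv = 1908, A_nv = 1×(159 − 3.5×20)×12 = 1068 mm²; tension to near edge: (22 − 0.5×20)×12 = 144 mm². R_n = min(0.6×450×1068, 0.6×345×1908) + 1.0×450×144 = min(288.36, 394.96) + 64.8 = 353.16 kN. φR_n = 0.75 × 353.16 = 264.9 kN.
Tension rupture (net): A_n = (70 − 1×20)×12 = 600 mm² (U = 1.0, A_e = A_n). φR_n = 0.75 × 450 × 600 = 202.5 kN.
Tension yield (gross): A_g = 70×12 = 840 mm². φR_n = 0.90 × 345 × 840 = 260.8 kN.
Governing: min(224.4, 466.6, 264.9, 202.5, 260.8) = 202.5 kN → net-section rupture.

202.5 kN (net-section rupture governs)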